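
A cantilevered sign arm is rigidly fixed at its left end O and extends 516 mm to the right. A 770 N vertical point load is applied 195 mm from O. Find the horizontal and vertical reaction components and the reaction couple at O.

ΣF_x = 0: O_x = 0.
ΣF_y = 0: O_y − 770 = 0 → O_y = 770.0 N.
ΣM about O: M_O − 770·195 = 0 → M_O = 150200 N·mm.

O_x = 0, O_y = 770.0 N, M_O = 150200 N·mm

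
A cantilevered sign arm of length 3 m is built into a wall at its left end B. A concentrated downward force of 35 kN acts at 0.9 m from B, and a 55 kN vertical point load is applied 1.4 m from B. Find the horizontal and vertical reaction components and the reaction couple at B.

ΣF_x = 0: B_x = 0.
ΣF_y = 0: B_y − 35 − 55 = 0 → B_y = 90.00 kN.
ΣM about B: M_B − 35·0.9 − 55·1.4 = 0 → M_B = 108.5 kN·m.

B_x = 0, B_y = 90.00 kN, M_B = 108.5 kN·m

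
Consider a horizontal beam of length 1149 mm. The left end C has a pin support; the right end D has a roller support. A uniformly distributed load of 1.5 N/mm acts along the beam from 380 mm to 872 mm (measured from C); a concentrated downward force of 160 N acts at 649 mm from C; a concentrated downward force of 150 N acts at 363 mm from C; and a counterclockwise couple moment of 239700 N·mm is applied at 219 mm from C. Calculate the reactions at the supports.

Resultant of the distributed load: 1.5 × 492 = 738 N at 626 mm from C.
ΣM about C: D_y·1149 − (1.5·492)·626 − 160·649 − 150·363 + 239700 = 0 → D_y = 380578/1149 = 331.225 ≈ 331.2 N.
ΣF_y = 0: C_y + 331.225 − 1.5·492 − 160 − 150 = 0 → C_y = 716.8 N.
ΣF_x = 0: no horizontal applied forces, so C_x = 0.

C_x = 0, C_y = 716.8 N, D_y = 331.2 N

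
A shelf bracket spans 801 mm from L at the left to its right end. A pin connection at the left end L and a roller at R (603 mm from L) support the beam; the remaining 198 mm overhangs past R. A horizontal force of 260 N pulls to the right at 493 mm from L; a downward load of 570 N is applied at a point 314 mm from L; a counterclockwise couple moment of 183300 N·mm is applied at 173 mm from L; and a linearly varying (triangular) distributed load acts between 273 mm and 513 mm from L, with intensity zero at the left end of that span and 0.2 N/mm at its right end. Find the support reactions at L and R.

L_x = -260.0 N, L_y = 583.9 N, R_y = 10.07 N

Resultant of the triangular load: ½ × 0.2 × 240 = 24 N, acting at 433 mm from L (one-third of the span from the peak).
Moments about L: R_y·603 − 570·314 + 183300 − (½·0.2·240)·433 = 0 → R_y = 6072/603 = 10.0697 ≈ 10.07 N.
ΣF_y = 0: L_y + 10.0697 − 570 − ½·0.2·240 = 0 → L_y = 583.9 N.
ΣF_x = 0: L_x + 260 = 0 → L_x = -260.0 N.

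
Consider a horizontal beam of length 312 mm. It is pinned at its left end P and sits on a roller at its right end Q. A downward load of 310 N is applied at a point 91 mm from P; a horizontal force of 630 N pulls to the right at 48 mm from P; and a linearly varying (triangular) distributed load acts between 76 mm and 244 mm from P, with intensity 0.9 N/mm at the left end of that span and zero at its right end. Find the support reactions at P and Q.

P_x = -630.0 N, P_y = 263.2 N, Q_y = 122.4 N

Resultant of the triangular load: ½ × 0.9 × 168 = 75.6 N, acting at 132 mm from P (one-third of the span from the peak).
ΣM about P: Q_y·312 − 310·91 − (½·0.9·168)·132 = 0 → Q_y = 38189.2/312 = 122.401 ≈ 122.4 N.
ΣF_y = 0: P_y + 122.401 − 310 − ½·0.9·168 = 0 → P_y = 263.2 N.
ΣF_x = 0: P_x + 630 = 0 → P_x = -630.0 N.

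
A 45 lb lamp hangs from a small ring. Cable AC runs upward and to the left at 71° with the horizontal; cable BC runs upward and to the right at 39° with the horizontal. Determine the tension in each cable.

T_AC = 37.22 lb, T_BC = 15.59 lb

ΣF_x = 0: −T_AC·cos71° + T_BC·cos39° = 0 → T_BC = 0.418928·T_AC.
ΣF_y = 0: T_AC·sin71° + T_BC·sin39° = 45.
Substitute: T_AC·(0.945519 + 0.418928·0.62932) = 45 → T_AC = 37.216 ≈ 37.22 lb.
Then T_BC = 0.418928 × 37.216 = 15.59 lb.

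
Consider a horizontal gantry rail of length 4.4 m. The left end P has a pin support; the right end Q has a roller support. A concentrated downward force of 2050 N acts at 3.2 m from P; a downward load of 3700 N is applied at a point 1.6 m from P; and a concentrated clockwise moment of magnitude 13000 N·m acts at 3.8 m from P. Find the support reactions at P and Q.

P_x = 0, P_y = -40.91 N, Q_y = 5791 N

Taking moments about P: Q_y·4.4 − 2050·3.2 − 3700·1.6 − 13000 = 0 → Q_y = 25480/4.4 = 5790.91 ≈ 5791 N.
ΣF_y = 0: P_y + 5790.91 − 2050 − 3700 = 0 → P_y = -40.91 N.
ΣF_x = 0: no horizontal applied forces, so P_x = 0.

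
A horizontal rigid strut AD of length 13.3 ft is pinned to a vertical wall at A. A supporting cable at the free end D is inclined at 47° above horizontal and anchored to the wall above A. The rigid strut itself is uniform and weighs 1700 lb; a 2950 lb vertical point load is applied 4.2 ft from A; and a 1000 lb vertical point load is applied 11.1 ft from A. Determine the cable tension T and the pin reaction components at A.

T = 3577 lb, A_x = 2440 lb, A_y = 3034 lb

ΣM about A: T·sin47°·13.3 − 1700·6.65 − 2950·4.2 − 1000·11.1 = 0 → T = 34795/(13.3·0.731354) = 3577.15 ≈ 3577 lb.
ΣF_x = 0: A_x − T·cos47° = 0 → A_x = 3577.15 × 0.681998 = 2440 lb.
ΣF_y = 0: A_y + T·sin47° − 1700 − 2950 − 1000 = 0 → A_y = 5650 − 3577.15 × 0.731354 = 3034 lb.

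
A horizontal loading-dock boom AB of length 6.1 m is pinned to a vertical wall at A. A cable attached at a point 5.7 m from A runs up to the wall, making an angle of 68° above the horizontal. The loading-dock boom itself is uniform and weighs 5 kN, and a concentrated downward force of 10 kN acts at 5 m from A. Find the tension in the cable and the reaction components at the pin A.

ΣM about A: T·sin68°·5.7 − 5·3.05 − 10·5 = 0 → T = 65.25/(5.7·0.927184) = 12.3464 ≈ 12.35 kN.
ΣF_x = 0: A_x − T·cos68° = 0 → A_x = 12.3464 × 0.374607 = 4.625 kN.
ΣF_y = 0: A_y + T·sin68° − 5 − 10 = 0 → A_y = 15 − 12.3464 × 0.927184 = 3.553 kN.

T = 12.35 kN, A_x = 4.625 kN, A_y = 3.553 kN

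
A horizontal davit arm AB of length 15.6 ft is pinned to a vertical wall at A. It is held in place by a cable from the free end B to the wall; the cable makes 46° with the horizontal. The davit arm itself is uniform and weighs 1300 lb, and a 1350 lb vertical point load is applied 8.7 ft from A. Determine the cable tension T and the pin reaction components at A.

T = 1950 lb, A_x = 1355 lb, A_y = 1247 lb

ΣM about A: T·sin46°·15.6 − 1300·7.8 − 1350·8.7 = 0 → T = 21885/(15.6·0.71934) = 1950.24 ≈ 1950 lb.
ΣF_x = 0: A_x − T·cos46° = 0 → A_x = 1950.24 × 0.694658 = 1355 lb.
ΣF_y = 0: A_y + T·sin46° − 1300 − 1350 = 0 → A_y = 2650 − 1950.24 × 0.71934 = 1247 lb.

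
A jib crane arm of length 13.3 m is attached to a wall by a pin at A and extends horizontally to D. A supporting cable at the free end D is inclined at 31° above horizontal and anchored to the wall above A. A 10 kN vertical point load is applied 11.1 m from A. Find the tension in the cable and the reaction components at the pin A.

T = 16.20 kN, A_x = 13.89 kN, A_y = 1.654 kN

ΣM about A: T·sin31°·13.3 − 10·11.1 = 0 → T = 111/(13.3·0.515038) = 16.2044 ≈ 16.20 kN.
ΣF_x = 0: A_x − T·cos31° = 0 → A_x = 16.2044 × 0.857167 = 13.89 kN.
ΣF_y = 0: A_y + T·sin31° − 10 = 0 → A_y = 10 − 16.2044 × 0.515038 = 1.654 kN.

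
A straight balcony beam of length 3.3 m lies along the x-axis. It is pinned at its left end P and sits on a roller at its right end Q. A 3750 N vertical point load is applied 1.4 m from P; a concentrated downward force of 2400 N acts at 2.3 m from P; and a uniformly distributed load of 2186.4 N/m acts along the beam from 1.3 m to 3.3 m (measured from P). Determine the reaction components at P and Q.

P_x = 0, P_y = 4211 N, Q_y = 6311 N

Resultant of the distributed load: 2186.4 × 2 = 4372.8 N at 2.3 m from P.
Moments about P: Q_y·3.3 − 3750·1.4 − 2400·2.3 − (2186.4·2)·2.3 = 0 → Q_y = 20827.44/3.3 = 6311.35 ≈ 6311 N.
ΣF_y = 0: P_y + 6311.35 − 3750 − 2400 − 2186.4·2 = 0 → P_y = 4211 N.
ΣF_x = 0: no horizontal applied forces, so P_x = 0.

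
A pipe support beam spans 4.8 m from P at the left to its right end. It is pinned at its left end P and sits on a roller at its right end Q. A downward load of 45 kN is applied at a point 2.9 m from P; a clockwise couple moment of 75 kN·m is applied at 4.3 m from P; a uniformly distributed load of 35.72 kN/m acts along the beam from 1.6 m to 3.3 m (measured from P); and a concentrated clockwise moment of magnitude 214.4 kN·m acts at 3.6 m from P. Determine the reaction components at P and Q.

Resultant of the distributed load: 35.72 × 1.7 = 60.724 kN at 2.45 m from P.
Moments about P: Q_y·4.8 − 45·2.9 − 75 − (35.72·1.7)·2.45 − 214.4 = 0 → Q_y = 568.6738/4.8 = 118.474 ≈ 118.5 kN.
ΣF_y = 0: P_y + 118.474 − 45 − 35.72·1.7 = 0 → P_y = -12.75 kN.
ΣF_x = 0: no horizontal applied forces, so P_x = 0.

P_x = 0, P_y = -12.75 kN, Q_y = 118.5 kN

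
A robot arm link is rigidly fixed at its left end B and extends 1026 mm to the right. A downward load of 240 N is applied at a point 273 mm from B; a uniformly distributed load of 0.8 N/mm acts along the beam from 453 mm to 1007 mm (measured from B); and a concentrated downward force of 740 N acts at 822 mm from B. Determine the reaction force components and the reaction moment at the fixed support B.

B_x = 0, B_y = 1423 N, M_B = 997300 N·mm

Resultant of the distributed load: 0.8 × 554 = 443.2 N at 730 mm from B.
ΣF_x = 0: B_x = 0.
ΣF_y = 0: B_y − 240 − 0.8·554 − 740 = 0 → B_y = 1423 N.
ΣM about B: M_B − 240·273 − (0.8·554)·730 − 740·822 = 0 → M_B = 997300 N·mm.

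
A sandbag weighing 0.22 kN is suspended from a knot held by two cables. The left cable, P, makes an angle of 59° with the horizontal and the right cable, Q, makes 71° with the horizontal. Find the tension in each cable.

ΣF_x = 0: −T_P·cos59° + T_Q·cos71° = 0 → T_Q = 1.58197·T_P.
ΣF_y = 0: T_P·sin59° + T_Q·sin71° = 0.22.
Substitute: T_P·(0.857167 + 1.58197·0.945519) = 0.22 → T_P = 0.0934997 ≈ 0.09350 kN.
Then T_Q = 1.58197 × 0.0934997 = 0.1479 kN.

T_P = 0.09350 kN, T_Q = 0.1479 kN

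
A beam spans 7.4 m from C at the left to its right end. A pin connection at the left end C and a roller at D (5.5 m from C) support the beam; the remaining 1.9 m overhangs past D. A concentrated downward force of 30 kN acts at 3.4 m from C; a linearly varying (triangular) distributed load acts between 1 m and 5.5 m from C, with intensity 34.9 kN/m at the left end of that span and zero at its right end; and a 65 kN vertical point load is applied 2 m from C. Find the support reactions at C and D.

Resultant of the triangular load: ½ × 34.9 × 4.5 = 78.525 kN, acting at 2.5 m from C (one-third of the span from the peak).
Taking moments about C: D_y·5.5 − 30·3.4 − (½·34.9·4.5)·2.5 − 65·2 = 0 → D_y = 428.3125/5.5 = 77.875 ≈ 77.88 kN.
ΣF_y = 0: C_y + 77.875 − 30 − ½·34.9·4.5 − 65 = 0 → C_y = 95.65 kN.
ΣF_x = 0: no horizontal applied forces, so C_x = 0.

C_x = 0, C_y = 95.65 kN, D_y = 77.88 kN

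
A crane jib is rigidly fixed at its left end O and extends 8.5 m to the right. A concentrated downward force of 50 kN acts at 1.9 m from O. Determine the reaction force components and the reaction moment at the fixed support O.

ΣF_x = 0: O_x = 0.
ΣF_y = 0: O_y − 50 = 0 → O_y = 50.00 kN.
ΣM about O: M_O − 50·1.9 = 0 → M_O = 95.00 kN·m.

O_x = 0, O_y = 50.00 kN, M_O = 95.00 kN·m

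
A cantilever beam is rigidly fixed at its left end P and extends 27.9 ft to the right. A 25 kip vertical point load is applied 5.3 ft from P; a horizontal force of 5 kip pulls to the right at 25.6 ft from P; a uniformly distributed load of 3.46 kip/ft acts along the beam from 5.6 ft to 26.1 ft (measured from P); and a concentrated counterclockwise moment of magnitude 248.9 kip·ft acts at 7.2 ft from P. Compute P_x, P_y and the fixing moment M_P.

Resultant of the distributed load: 3.46 × 20.5 = 70.93 kip at 15.85 ft from P.
ΣF_x = 0: P_x + 5 = 0 → P_x = -5.000 kip.
ΣF_y = 0: P_y − 25 − 3.46·20.5 = 0 → P_y = 95.93 kip.
ΣM about P: M_P − 25·5.3 − (3.46·20.5)·15.85 + 248.9 = 0 → M_P = 1008 kip·ft.

P_x = -5.000 kip, P_y = 95.93 kip, M_P = 1008 kip·ft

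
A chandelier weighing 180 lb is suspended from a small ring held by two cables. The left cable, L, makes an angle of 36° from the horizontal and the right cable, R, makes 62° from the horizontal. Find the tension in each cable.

T_L = 85.34 lb, T_R = 147.1 lb

ΣF_x = 0: −T_L·cos36° + T_R·cos62° = 0 → T_R = 1.72325·T_L.
ΣF_y = 0: T_L·sin36° + T_R·sin62° = 180.
Substitute: T_L·(0.587785 + 1.72325·0.882948) = 180 → T_L = 85.3354 ≈ 85.34 lb.
Then T_R = 1.72325 × 85.3354 = 147.1 lb.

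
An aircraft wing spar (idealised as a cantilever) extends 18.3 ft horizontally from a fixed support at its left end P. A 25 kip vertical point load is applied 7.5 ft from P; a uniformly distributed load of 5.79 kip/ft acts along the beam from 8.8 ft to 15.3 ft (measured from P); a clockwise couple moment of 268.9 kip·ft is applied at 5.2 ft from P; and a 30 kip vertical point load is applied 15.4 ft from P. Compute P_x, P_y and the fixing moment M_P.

Resultant of the distributed load: 5.79 × 6.5 = 37.635 kip at 12.05 ft from P.
ΣF_x = 0: P_x = 0.
ΣF_y = 0: P_y − 25 − 5.79·6.5 − 30 = 0 → P_y = 92.63 kip.
ΣM about P: M_P − 25·7.5 − (5.79·6.5)·12.05 − 268.9 − 30·15.4 = 0 → M_P = 1372 kip·ft.

P_x = 0, P_y = 92.63 kip, M_P = 1372 kip·ft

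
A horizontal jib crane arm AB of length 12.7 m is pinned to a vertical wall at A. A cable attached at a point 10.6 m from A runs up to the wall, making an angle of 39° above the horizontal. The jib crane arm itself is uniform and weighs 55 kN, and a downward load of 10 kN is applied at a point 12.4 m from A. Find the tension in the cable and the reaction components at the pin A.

ΣM about A: T·sin39°·10.6 − 55·6.35 − 10·12.4 = 0 → T = 473.25/(10.6·0.62932) = 70.9436 ≈ 70.94 kN.
ΣF_x = 0: A_x − T·cos39° = 0 → A_x = 70.9436 × 0.777146 = 55.13 kN.
ΣF_y = 0: A_y + T·sin39° − 55 − 10 = 0 → A_y = 65 − 70.9436 × 0.62932 = 20.35 kN.

T = 70.94 kN, A_x = 55.13 kN, A_y = 20.35 kN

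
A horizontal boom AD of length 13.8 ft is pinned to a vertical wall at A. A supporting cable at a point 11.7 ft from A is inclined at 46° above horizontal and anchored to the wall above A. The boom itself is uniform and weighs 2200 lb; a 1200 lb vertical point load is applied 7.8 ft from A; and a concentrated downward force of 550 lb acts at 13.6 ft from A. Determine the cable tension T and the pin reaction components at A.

T = 3805 lb, A_x = 2643 lb, A_y = 1213 lb

ΣM about A: T·sin46°·11.7 − 2200·6.9 − 1200·7.8 − 550·13.6 = 0 → T = 32020/(11.7·0.71934) = 3804.53 ≈ 3805 lb.
ΣF_x = 0: A_x − T·cos46° = 0 → A_x = 3804.53 × 0.694658 = 2643 lb.
ΣF_y = 0: A_y + T·sin46° − 2200 − 1200 − 550 = 0 → A_y = 3950 − 3804.53 × 0.71934 = 1213 lb.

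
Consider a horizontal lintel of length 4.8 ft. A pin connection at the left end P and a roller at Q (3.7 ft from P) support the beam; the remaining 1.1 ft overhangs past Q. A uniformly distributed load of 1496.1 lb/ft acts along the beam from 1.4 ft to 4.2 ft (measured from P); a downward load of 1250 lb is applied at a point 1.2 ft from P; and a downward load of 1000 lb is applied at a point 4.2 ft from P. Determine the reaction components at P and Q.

P_x = 0, P_y = 1728 lb, Q_y = 4711 lb

Resultant of the distributed load: 1496.1 × 2.8 = 4189.08 lb at 2.8 ft from P.
Taking moments about P: Q_y·3.7 − (1496.1·2.8)·2.8 − 1250·1.2 − 1000·4.2 = 0 → Q_y = 17429.424/3.7 = 4710.66 ≈ 4711 lb.
ΣF_y = 0: P_y + 4710.66 − 1496.1·2.8 − 1250 − 1000 = 0 → P_y = 1728 lb.
ΣF_x = 0: no horizontal applied forces, so P_x = 0.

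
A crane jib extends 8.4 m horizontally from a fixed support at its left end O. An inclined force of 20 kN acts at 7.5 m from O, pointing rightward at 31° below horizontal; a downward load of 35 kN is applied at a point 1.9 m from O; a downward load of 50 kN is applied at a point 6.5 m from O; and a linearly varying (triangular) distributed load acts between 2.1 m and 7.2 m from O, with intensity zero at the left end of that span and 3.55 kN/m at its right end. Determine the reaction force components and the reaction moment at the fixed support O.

Resultant of the triangular load: ½ × 3.55 × 5.1 = 9.0525 kN, acting at 5.5 m from O (one-third of the span from the peak).
ΣF_x = 0: O_x + 20·cos31° = 0 → O_x = -17.14 kN.
ΣF_y = 0: O_y − 20·sin31° − 35 − 50 − ½·3.55·5.1 = 0 → O_y = 104.4 kN.
ΣM about O: M_O − 20·sin31°·7.5 − 35·1.9 − 50·6.5 − (½·3.55·5.1)·5.5 = 0 → M_O = 518.5 kN·m.

O_x = -17.14 kN, O_y = 104.4 kN, M_O = 518.5 kN·m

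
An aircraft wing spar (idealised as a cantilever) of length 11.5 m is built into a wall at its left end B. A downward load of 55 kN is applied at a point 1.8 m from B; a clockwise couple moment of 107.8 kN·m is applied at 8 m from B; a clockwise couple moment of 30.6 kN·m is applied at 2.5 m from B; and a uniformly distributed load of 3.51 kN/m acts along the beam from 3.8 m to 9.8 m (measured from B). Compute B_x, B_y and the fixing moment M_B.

Resultant of the distributed load: 3.51 × 6 = 21.06 kN at 6.8 m from B.
ΣF_x = 0: B_x = 0.
ΣF_y = 0: B_y − 55 − 3.51·6 = 0 → B_y = 76.06 kN.
ΣM about B: M_B − 55·1.8 − 107.8 − 30.6 − (3.51·6)·6.8 = 0 → M_B = 380.6 kN·m.

B_x = 0, B_y = 76.06 kN, M_B = 380.6 kN·m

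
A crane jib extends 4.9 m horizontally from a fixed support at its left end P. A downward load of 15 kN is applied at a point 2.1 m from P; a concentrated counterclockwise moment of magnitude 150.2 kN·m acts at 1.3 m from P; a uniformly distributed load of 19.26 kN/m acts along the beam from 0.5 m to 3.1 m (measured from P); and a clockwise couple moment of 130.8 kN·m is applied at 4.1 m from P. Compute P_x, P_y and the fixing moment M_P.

Resultant of the distributed load: 19.26 × 2.6 = 50.076 kN at 1.8 m from P.
ΣF_x = 0: P_x = 0.
ΣF_y = 0: P_y − 15 − 19.26·2.6 = 0 → P_y = 65.08 kN.
ΣM about P: M_P − 15·2.1 + 150.2 − (19.26·2.6)·1.8 − 130.8 = 0 → M_P = 102.2 kN·m.

P_x = 0, P_y = 65.08 kN, M_P = 102.2 kN·m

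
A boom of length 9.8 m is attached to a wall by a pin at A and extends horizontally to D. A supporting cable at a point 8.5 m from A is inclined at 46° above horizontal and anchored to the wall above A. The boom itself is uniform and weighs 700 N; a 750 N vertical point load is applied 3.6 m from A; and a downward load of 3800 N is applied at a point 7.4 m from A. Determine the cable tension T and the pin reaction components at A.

ΣM about A: T·sin46°·8.5 − 700·4.9 − 750·3.6 − 3800·7.4 = 0 → T = 34250/(8.5·0.71934) = 5601.54 ≈ 5602 N.
ΣF_x = 0: A_x − T·cos46° = 0 → A_x = 5601.54 × 0.694658 = 3891 N.
ΣF_y = 0: A_y + T·sin46° − 700 − 750 − 3800 = 0 → A_y = 5250 − 5601.54 × 0.71934 = 1221 N.

T = 5602 N, A_x = 3891 N, A_y = 1221 N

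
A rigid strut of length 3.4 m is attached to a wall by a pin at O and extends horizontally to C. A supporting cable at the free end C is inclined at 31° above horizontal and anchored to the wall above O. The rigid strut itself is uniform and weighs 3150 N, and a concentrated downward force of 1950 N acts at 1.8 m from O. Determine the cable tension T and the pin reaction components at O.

T = 5062 N, O_x = 4339 N, O_y = 2493 N

ΣM about O: T·sin31°·3.4 − 3150·1.7 − 1950·1.8 = 0 → T = 8865/(3.4·0.515038) = 5062.45 ≈ 5062 N.
ΣF_x = 0: O_x − T·cos31° = 0 → O_x = 5062.45 × 0.857167 = 4339 N.
ΣF_y = 0: O_y + T·sin31° − 3150 − 1950 = 0 → O_y = 5100 − 5062.45 × 0.515038 = 2493 N.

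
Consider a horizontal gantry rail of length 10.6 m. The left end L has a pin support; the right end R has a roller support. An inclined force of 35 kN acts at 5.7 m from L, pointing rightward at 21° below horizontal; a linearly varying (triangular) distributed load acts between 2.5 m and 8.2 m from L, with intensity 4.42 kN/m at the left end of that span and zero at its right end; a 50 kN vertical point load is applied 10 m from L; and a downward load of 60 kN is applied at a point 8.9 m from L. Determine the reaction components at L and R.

L_x = -32.68 kN, L_y = 25.62 kN, R_y = 109.5 kN

Resultant of the triangular load: ½ × 4.42 × 5.7 = 12.597 kN, acting at 4.4 m from L (one-third of the span from the peak).
Taking moments about L: R_y·10.6 − 35·sin21°·5.7 − (½·4.42·5.7)·4.4 − 50·10 − 60·8.9 = 0 → R_y = 1160.92/10.6 = 109.521 ≈ 109.5 kN.
ΣF_y = 0: L_y + 109.521 − 35·sin21° − ½·4.42·5.7 − 50 − 60 = 0 → L_y = 25.62 kN.
ΣF_x = 0: L_x + 35·cos21° = 0 → L_x = -32.68 kN.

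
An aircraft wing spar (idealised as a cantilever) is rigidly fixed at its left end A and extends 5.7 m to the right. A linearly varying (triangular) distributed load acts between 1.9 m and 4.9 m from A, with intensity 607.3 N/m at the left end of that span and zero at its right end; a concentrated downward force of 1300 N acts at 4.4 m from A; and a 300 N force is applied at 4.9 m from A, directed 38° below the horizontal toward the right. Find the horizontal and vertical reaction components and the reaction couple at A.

A_x = -236.4 N, A_y = 2396 N, M_A = 9267 N·m

Resultant of the triangular load: ½ × 607.3 × 3 = 910.95 N, acting at 2.9 m from A (one-third of the span from the peak).
ΣF_x = 0: A_x + 300·cos38° = 0 → A_x = -236.4 N.
ΣF_y = 0: A_y − ½·607.3·3 − 1300 − 300·sin38° = 0 → A_y = 2396 N.
ΣM about A: M_A − (½·607.3·3)·2.9 − 1300·4.4 − 300·sin38°·4.9 = 0 → M_A = 9267 N·m.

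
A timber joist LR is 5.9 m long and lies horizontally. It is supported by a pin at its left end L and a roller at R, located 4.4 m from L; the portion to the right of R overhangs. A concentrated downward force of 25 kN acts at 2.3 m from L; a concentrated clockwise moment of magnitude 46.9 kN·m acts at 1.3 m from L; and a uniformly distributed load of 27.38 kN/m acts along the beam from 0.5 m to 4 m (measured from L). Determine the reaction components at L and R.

L_x = 0, L_y = 48.10 kN, R_y = 72.73 kN

Resultant of the distributed load: 27.38 × 3.5 = 95.83 kN at 2.25 m from L.
ΣM about L: R_y·4.4 − 25·2.3 − 46.9 − (27.38·3.5)·2.25 = 0 → R_y = 320.0175/4.4 = 72.7312 ≈ 72.73 kN.
ΣF_y = 0: L_y + 72.7312 − 25 − 27.38·3.5 = 0 → L_y = 48.10 kN.
ΣF_x = 0: no horizontal applied forces, so L_x = 0.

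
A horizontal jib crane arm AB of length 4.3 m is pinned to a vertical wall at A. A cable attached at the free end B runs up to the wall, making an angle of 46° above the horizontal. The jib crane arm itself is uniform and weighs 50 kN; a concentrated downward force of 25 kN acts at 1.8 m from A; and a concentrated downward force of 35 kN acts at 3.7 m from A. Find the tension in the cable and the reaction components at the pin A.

T = 91.17 kN, A_x = 63.33 kN, A_y = 44.42 kN

ΣM about A: T·sin46°·4.3 − 50·2.15 − 25·1.8 − 35·3.7 = 0 → T = 282/(4.3·0.71934) = 91.1688 ≈ 91.17 kN.
ΣF_x = 0: A_x − T·cos46° = 0 → A_x = 91.1688 × 0.694658 = 63.33 kN.
ΣF_y = 0: A_y + T·sin46° − 50 − 25 − 35 = 0 → A_y = 110 − 91.1688 × 0.71934 = 44.42 kN.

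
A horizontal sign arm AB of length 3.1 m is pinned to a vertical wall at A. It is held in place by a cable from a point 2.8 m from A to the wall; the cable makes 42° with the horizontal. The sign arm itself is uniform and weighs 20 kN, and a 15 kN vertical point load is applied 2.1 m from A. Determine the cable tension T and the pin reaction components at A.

ΣM about A: T·sin42°·2.8 − 20·1.55 − 15·2.1 = 0 → T = 62.5/(2.8·0.669131) = 33.3588 ≈ 33.36 kN.
ΣF_x = 0: A_x − T·cos42° = 0 → A_x = 33.3588 × 0.743145 = 24.79 kN.
ΣF_y = 0: A_y + T·sin42° − 20 − 15 = 0 → A_y = 35 − 33.3588 × 0.669131 = 12.68 kN.

T = 33.36 kN, A_x = 24.79 kN, A_y = 12.68 kN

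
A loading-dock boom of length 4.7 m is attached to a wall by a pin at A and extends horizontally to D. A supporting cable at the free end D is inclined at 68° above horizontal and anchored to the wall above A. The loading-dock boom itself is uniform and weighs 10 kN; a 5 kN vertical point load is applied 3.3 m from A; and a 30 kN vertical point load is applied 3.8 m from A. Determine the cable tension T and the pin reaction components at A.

ΣM about A: T·sin68°·4.7 − 10·2.35 − 5·3.3 − 30·3.8 = 0 → T = 154/(4.7·0.927184) = 35.3392 ≈ 35.34 kN.
ΣF_x = 0: A_x − T·cos68° = 0 → A_x = 35.3392 × 0.374607 = 13.24 kN.
ΣF_y = 0: A_y + T·sin68° − 10 − 5 − 30 = 0 → A_y = 45 − 35.3392 × 0.927184 = 12.23 kN.

T = 35.34 kN, A_x = 13.24 kN, A_y = 12.23 kN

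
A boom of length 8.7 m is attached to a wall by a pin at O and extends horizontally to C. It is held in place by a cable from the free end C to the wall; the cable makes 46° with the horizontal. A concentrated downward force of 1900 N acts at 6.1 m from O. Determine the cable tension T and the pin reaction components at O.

ΣM about O: T·sin46°·8.7 − 1900·6.1 = 0 → T = 11590/(8.7·0.71934) = 1851.95 ≈ 1852 N.
ΣF_x = 0: O_x − T·cos46° = 0 → O_x = 1851.95 × 0.694658 = 1286 N.
ΣF_y = 0: O_y + T·sin46° − 1900 = 0 → O_y = 1900 − 1851.95 × 0.71934 = 567.8 N.

T = 1852 N, O_x = 1286 N, O_y = 567.8 N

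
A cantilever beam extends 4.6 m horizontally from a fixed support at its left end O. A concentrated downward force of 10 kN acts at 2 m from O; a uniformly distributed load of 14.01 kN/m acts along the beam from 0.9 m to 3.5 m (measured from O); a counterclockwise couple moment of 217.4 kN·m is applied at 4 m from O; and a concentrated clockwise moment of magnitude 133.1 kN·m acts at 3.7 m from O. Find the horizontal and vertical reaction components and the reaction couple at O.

O_x = 0, O_y = 46.43 kN, M_O = 15.84 kN·m

Resultant of the distributed load: 14.01 × 2.6 = 36.426 kN at 2.2 m from O.
ΣF_x = 0: O_x = 0.
ΣF_y = 0: O_y − 10 − 14.01·2.6 = 0 → O_y = 46.43 kN.
ΣM about O: M_O − 10·2 − (14.01·2.6)·2.2 + 217.4 − 133.1 = 0 → M_O = 15.84 kN·m.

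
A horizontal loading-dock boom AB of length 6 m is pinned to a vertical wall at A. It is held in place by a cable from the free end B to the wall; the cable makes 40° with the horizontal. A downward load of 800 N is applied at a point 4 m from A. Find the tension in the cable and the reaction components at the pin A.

ΣM about A: T·sin40°·6 − 800·4 = 0 → T = 3200/(6·0.642788) = 829.719 ≈ 829.7 N.
ΣF_x = 0: A_x − T·cos40° = 0 → A_x = 829.719 × 0.766044 = 635.6 N.
ΣF_y = 0: A_y + T·sin40° − 800 = 0 → A_y = 800 − 829.719 × 0.642788 = 266.7 N.

T = 829.7 N, A_x = 635.6 N, A_y = 266.7 N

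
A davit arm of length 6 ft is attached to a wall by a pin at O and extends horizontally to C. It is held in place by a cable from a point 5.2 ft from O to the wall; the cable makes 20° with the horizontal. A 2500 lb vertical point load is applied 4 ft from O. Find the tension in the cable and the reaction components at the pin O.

ΣM about O: T·sin20°·5.2 − 2500·4 = 0 → T = 10000/(5.2·0.34202) = 5622.7 ≈ 5623 lb.
ΣF_x = 0: O_x − T·cos20° = 0 → O_x = 5622.7 × 0.939693 = 5284 lb.
ΣF_y = 0: O_y + T·sin20° − 2500 = 0 → O_y = 2500 − 5622.7 × 0.34202 = 576.9 lb.

T = 5623 lb, O_x = 5284 lb, O_y = 576.9 lb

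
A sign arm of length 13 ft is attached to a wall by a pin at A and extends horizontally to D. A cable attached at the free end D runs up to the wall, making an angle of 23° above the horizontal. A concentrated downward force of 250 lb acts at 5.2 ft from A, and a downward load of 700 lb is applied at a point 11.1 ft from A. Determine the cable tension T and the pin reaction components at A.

T = 1786 lb, A_x = 1644 lb, A_y = 252.3 lb

ΣM about A: T·sin23°·13 − 250·5.2 − 700·11.1 = 0 → T = 9070/(13·0.390731) = 1785.61 ≈ 1786 lb.
ΣF_x = 0: A_x − T·cos23° = 0 → A_x = 1785.61 × 0.920505 = 1644 lb.
ΣF_y = 0: A_y + T·sin23° − 250 − 700 = 0 → A_y = 950 − 1785.61 × 0.390731 = 252.3 lb.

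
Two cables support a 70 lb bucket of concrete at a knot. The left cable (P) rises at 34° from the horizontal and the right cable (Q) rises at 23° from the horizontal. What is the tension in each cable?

ΣF_x = 0: −T_P·cos34° + T_Q·cos23° = 0 → T_Q = 0.900634·T_P.
ΣF_y = 0: T_P·sin34° + T_Q·sin23° = 70.
Substitute: T_P·(0.559193 + 0.900634·0.390731) = 70 → T_P = 76.8303 ≈ 76.83 lb.
Then T_Q = 0.900634 × 76.8303 = 69.20 lb.

T_P = 76.83 lb, T_Q = 69.20 lb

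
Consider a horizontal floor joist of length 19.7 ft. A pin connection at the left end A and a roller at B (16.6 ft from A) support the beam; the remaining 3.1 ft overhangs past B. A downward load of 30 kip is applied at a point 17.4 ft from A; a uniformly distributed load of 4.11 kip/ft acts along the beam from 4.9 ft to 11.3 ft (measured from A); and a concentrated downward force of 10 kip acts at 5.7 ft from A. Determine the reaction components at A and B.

Resultant of the distributed load: 4.11 × 6.4 = 26.304 kip at 8.1 ft from A.
ΣM about A: B_y·16.6 − 30·17.4 − (4.11·6.4)·8.1 − 10·5.7 = 0 → B_y = 792.0624/16.6 = 47.7146 ≈ 47.71 kip.
ΣF_y = 0: A_y + 47.7146 − 30 − 4.11·6.4 − 10 = 0 → A_y = 18.59 kip.
ΣF_x = 0: no horizontal applied forces, so A_x = 0.

A_x = 0, A_y = 18.59 kip, B_y = 47.71 kip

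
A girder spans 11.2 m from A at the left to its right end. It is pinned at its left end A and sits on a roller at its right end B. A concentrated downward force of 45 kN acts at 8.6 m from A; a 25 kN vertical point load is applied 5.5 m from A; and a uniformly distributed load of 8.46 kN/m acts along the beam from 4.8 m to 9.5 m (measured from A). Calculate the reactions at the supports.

Resultant of the distributed load: 8.46 × 4.7 = 39.762 kN at 7.15 m from A.
Taking moments about A: B_y·11.2 − 45·8.6 − 25·5.5 − (8.46·4.7)·7.15 = 0 → B_y = 808.7983/11.2 = 72.2141 ≈ 72.21 kN.
ΣF_y = 0: A_y + 72.2141 − 45 − 25 − 8.46·4.7 = 0 → A_y = 37.55 kN.
ΣF_x = 0: no horizontal applied forces, so A_x = 0.

A_x = 0, A_y = 37.55 kN, B_y = 72.21 kN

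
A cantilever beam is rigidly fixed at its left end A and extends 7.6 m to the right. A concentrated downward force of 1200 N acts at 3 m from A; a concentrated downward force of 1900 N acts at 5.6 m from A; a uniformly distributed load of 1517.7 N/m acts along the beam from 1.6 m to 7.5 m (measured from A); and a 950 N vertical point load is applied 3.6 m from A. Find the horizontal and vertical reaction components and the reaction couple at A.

A_x = 0, A_y = 13000 N, M_A = 58400 N·m

Resultant of the distributed load: 1517.7 × 5.9 = 8954.43 N at 4.55 m from A.
ΣF_x = 0: A_x = 0.
ΣF_y = 0: A_y − 1200 − 1900 − 1517.7·5.9 − 950 = 0 → A_y = 13000 N.
ΣM about A: M_A − 1200·3 − 1900·5.6 − (1517.7·5.9)·4.55 − 950·3.6 = 0 → M_A = 58400 N·m.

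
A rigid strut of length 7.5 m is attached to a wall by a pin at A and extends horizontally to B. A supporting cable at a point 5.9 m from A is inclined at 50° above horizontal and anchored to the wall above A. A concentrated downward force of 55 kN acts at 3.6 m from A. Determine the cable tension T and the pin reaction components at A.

ΣM about A: T·sin50°·5.9 − 55·3.6 = 0 → T = 198/(5.9·0.766044) = 43.8086 ≈ 43.81 kN.
ΣF_x = 0: A_x − T·cos50° = 0 → A_x = 43.8086 × 0.642788 = 28.16 kN.
ΣF_y = 0: A_y + T·sin50° − 55 = 0 → A_y = 55 − 43.8086 × 0.766044 = 21.44 kN.

T = 43.81 kN, A_x = 28.16 kN, A_y = 21.44 kN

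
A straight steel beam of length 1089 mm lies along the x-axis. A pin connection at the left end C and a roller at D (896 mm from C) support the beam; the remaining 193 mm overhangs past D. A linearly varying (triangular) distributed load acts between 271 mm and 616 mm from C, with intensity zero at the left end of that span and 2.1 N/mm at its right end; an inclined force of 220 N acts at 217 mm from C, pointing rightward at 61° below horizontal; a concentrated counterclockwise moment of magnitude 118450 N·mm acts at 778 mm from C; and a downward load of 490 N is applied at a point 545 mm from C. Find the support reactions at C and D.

Resultant of the triangular load: ½ × 2.1 × 345 = 362.25 N, acting at 501 mm from C (one-third of the span from the peak).
Moments about C: D_y·896 − (½·2.1·345)·501 − 220·sin61°·217 + 118450 − 490·545 = 0 → D_y = 371842/896 = 415.002 ≈ 415.0 N.
ΣF_y = 0: C_y + 415.002 − ½·2.1·345 − 220·sin61° − 490 = 0 → C_y = 629.7 N.
ΣF_x = 0: C_x + 220·cos61° = 0 → C_x = -106.7 N.

C_x = -106.7 N, C_y = 629.7 N, D_y = 415.0 N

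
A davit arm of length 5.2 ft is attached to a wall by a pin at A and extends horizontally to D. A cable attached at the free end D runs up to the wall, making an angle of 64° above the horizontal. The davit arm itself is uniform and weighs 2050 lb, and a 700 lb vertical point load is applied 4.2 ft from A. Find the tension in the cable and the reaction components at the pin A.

T = 1769 lb, A_x = 775.7 lb, A_y = 1160 lb

ΣM about A: T·sin64°·5.2 − 2050·2.6 − 700·4.2 = 0 → T = 8270/(5.2·0.898794) = 1769.47 ≈ 1769 lb.
ΣF_x = 0: A_x − T·cos64° = 0 → A_x = 1769.47 × 0.438371 = 775.7 lb.
ΣF_y = 0: A_y + T·sin64° − 2050 − 700 = 0 → A_y = 2750 − 1769.47 × 0.898794 = 1160 lb.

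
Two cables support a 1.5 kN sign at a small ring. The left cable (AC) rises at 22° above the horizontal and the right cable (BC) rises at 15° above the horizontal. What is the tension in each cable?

ΣF_x = 0: −T_AC·cos22° + T_BC·cos15° = 0 → T_BC = 0.959891·T_AC.
ΣF_y = 0: T_AC·sin22° + T_BC·sin15° = 1.5.
Substitute: T_AC·(0.374607 + 0.959891·0.258819) = 1.5 → T_AC = 2.40753 ≈ 2.408 kN.
Then T_BC = 0.959891 × 2.40753 = 2.311 kN.

T_AC = 2.408 kN, T_BC = 2.311 kN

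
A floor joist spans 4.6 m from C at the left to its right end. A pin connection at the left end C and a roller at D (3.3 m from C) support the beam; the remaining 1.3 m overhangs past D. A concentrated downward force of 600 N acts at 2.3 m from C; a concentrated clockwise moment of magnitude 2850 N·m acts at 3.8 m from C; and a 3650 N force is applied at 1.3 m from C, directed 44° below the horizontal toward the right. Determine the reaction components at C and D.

Taking moments about C: D_y·3.3 − 600·2.3 − 2850 − 3650·sin44°·1.3 = 0 → D_y = 7526.15/3.3 = 2280.65 ≈ 2281 N.
ΣF_y = 0: C_y + 2280.65 − 600 − 3650·sin44° = 0 → C_y = 854.9 N.
ΣF_x = 0: C_x + 3650·cos44° = 0 → C_x = -2626 N.

C_x = -2626 N, C_y = 854.9 N, D_y = 2281 N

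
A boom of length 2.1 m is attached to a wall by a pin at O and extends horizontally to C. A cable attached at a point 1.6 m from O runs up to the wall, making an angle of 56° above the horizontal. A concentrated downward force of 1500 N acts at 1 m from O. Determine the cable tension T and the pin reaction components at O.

T = 1131 N, O_x = 632.4 N, O_y = 562.5 N

ΣM about O: T·sin56°·1.6 − 1500·1 = 0 → T = 1500/(1.6·0.829038) = 1130.83 ≈ 1131 N.
ΣF_x = 0: O_x − T·cos56° = 0 → O_x = 1130.83 × 0.559193 = 632.4 N.
ΣF_y = 0: O_y + T·sin56° − 1500 = 0 → O_y = 1500 − 1130.83 × 0.829038 = 562.5 N.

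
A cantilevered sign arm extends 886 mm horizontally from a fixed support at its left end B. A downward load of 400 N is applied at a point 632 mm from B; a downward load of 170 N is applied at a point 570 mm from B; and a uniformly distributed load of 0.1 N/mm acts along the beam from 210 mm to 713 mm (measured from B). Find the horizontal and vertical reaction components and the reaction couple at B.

Resultant of the distributed load: 0.1 × 503 = 50.3 N at 461.5 mm from B.
ΣF_x = 0: B_x = 0.
ΣF_y = 0: B_y − 400 − 170 − 0.1·503 = 0 → B_y = 620.3 N.
ΣM about B: M_B − 400·632 − 170·570 − (0.1·503)·461.5 = 0 → M_B = 372900 N·mm.

B_x = 0, B_y = 620.3 N, M_B = 372900 N·mm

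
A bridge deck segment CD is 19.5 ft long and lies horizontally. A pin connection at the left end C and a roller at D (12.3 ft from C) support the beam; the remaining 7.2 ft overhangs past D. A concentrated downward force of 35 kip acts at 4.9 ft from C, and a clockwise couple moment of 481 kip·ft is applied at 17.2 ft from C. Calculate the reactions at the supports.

Moments about C: D_y·12.3 − 35·4.9 − 481 = 0 → D_y = 652.5/12.3 = 53.0488 ≈ 53.05 kip.
ΣF_y = 0: C_y + 53.0488 − 35 = 0 → C_y = -18.05 kip.
ΣF_x = 0: no horizontal applied forces, so C_x = 0.

C_x = 0, C_y = -18.05 kip, D_y = 53.05 kip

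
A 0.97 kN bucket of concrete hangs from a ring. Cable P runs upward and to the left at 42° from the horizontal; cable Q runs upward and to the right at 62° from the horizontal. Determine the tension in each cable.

ΣF_x = 0: −T_P·cos42° + T_Q·cos62° = 0 → T_Q = 1.58294·T_P.
ΣF_y = 0: T_P·sin42° + T_Q·sin62° = 0.97.
Substitute: T_P·(0.669131 + 1.58294·0.882948) = 0.97 → T_P = 0.469328 ≈ 0.4693 kN.
Then T_Q = 1.58294 × 0.469328 = 0.7429 kN.

T_P = 0.4693 kN, T_Q = 0.7429 kN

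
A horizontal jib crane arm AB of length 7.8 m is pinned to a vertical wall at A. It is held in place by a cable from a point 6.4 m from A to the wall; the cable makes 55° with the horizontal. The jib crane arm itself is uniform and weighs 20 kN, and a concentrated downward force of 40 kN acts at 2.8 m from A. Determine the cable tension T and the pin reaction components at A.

T = 36.24 kN, A_x = 20.79 kN, A_y = 30.31 kN

ΣM about A: T·sin55°·6.4 − 20·3.9 − 40·2.8 = 0 → T = 190/(6.4·0.819152) = 36.2417 ≈ 36.24 kN.
ΣF_x = 0: A_x − T·cos55° = 0 → A_x = 36.2417 × 0.573576 = 20.79 kN.
ΣF_y = 0: A_y + T·sin55° − 20 − 40 = 0 → A_y = 60 − 36.2417 × 0.819152 = 30.31 kN.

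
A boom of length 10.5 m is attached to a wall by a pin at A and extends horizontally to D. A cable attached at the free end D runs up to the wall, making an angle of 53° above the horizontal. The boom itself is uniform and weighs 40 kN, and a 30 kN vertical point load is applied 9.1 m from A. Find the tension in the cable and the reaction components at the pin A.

T = 57.60 kN, A_x = 34.66 kN, A_y = 24.00 kN

ΣM about A: T·sin53°·10.5 − 40·5.25 − 30·9.1 = 0 → T = 483/(10.5·0.798636) = 57.5982 ≈ 57.60 kN.
ΣF_x = 0: A_x − T·cos53° = 0 → A_x = 57.5982 × 0.601815 = 34.66 kN.
ΣF_y = 0: A_y + T·sin53° − 40 − 30 = 0 → A_y = 70 − 57.5982 × 0.798636 = 24.00 kN.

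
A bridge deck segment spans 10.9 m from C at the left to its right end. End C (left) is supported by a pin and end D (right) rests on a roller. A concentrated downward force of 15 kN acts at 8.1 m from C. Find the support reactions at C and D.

C_x = 0, C_y = 3.853 kN, D_y = 11.15 kN

Taking moments about C: D_y·10.9 − 15·8.1 = 0 → D_y = 121.5/10.9 = 11.1468 ≈ 11.15 kN.
ΣF_y = 0: C_y + 11.1468 − 15 = 0 → C_y = 3.853 kN.
ΣF_x = 0: no horizontal applied forces, so C_x = 0.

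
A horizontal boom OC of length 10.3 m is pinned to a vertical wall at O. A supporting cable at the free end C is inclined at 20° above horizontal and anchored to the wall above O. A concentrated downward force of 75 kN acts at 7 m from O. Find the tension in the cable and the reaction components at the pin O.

T = 149.0 kN, O_x = 140.0 kN, O_y = 24.03 kN

ΣM about O: T·sin20°·10.3 − 75·7 = 0 → T = 525/(10.3·0.34202) = 149.029 ≈ 149.0 kN.
ΣF_x = 0: O_x − T·cos20° = 0 → O_x = 149.029 × 0.939693 = 140.0 kN.
ΣF_y = 0: O_y + T·sin20° − 75 = 0 → O_y = 75 − 149.029 × 0.34202 = 24.03 kN.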